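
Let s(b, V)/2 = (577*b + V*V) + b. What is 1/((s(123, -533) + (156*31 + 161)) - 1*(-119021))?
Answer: 1/834384 ≈ 1.1985e-6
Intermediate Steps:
s(b, V) = 2*V² + 1156*b (s(b, V) = 2*((577*b + V*V) + b) = 2*((577*b + V²) + b) = 2*((V² + 577*b) + b) = 2*(V² + 578*b) = 2*V² + 1156*b)
1/((s(123, -533) + (156*31 + 161)) - 1*(-119021)) = 1/(((2*(-533)² + 1156*123) + (156*31 + 161)) - 1*(-119021)) = 1/(((2*284089 + 142188) + (4836 + 161)) + 119021) = 1/(((568178 + 142188) + 4997) + 119021) = 1/((710366 + 4997) + 119021) = 1/(715363 + 119021) = 1/834384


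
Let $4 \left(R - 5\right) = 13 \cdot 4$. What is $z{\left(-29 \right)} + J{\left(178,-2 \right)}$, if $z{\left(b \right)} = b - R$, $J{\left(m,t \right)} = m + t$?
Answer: $129$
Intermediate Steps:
$R = 18$ ($R = 5 + \frac{13 \cdot 4}{4} = 5 + \frac{1}{4} \cdot 52 = 5 + 13 = 18$)
$z{\left(b \right)} = -18 + b$ ($z{\left(b \right)} = b - 18 = -18 + b$)
$z{\left(-29 \right)} + J{\left(178,-2 \right)} = \left(-18 - 29\right) + \left(178 - 2\right) = -47 + 176 = 129$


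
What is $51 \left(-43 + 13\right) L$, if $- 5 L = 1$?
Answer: $306$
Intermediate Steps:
$L = - \frac{1}{5}$ ($L = \left(- \frac{1}{5}\right) 1 = - \frac{1}{5} \approx -0.2$)
$51 \left(-43 + 13\right) L = 51 \left(-43 + 13\right) \left(- \frac{1}{5}\right) = 51 \left(-30\right) \left(- \frac{1}{5}\right) = \left(-1530\right) \left(- \frac{1}{5}\right) = 306$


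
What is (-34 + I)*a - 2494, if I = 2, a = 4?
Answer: -2622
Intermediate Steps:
(-34 + I)*a - 2494 = (-34 + 2)*4 - 2494 = -32*4 - 2494 = -128 - 2494 = -2622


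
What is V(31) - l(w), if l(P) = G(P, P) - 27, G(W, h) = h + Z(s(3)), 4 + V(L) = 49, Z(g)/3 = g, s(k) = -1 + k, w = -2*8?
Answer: 82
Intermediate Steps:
w = -16
Z(g) = 3*g
V(L) = 45 (V(L) = -4 + 49 = 45)
G(W, h) = 6 + h (G(W, h) = h + 3*(-1 + 3) = h + 3*2 = h + 6 = 6 + h)
l(P) = -21 + P (l(P) = (6 + P) - 27 = -21 + P)
V(31) - l(w) = 45 - (-21 - 16) = 45 - 1*(-37) = 45 + 37 = 82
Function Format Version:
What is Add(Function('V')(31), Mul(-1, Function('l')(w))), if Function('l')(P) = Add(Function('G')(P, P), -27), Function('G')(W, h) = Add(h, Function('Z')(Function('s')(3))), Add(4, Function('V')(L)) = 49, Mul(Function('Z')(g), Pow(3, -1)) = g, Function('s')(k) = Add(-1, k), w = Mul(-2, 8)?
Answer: 82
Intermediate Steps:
w = -16
Function('Z')(g) = Mul(3, g)
Function('V')(L) = 45 (Function('V')(L) = Add(-4, 49) = 45)
Function('G')(W, h) = Add(6, h) (Function('G')(W, h) = Add(h, Mul(3, Add(-1, 3))) = Add(h, Mul(3, 2)) = Add(h, 6) = Add(6, h))
Function('l')(P) = Add(-21, P) (Function('l')(P) = Add(Add(6, P), -27) = Add(-21, P))
Add(Function('V')(31), Mul(-1, Function('l')(w))) = Add(45, Mul(-1, Add(-21, -16))) = Add(45, Mul(-1, -37)) = Add(45, 37) = 82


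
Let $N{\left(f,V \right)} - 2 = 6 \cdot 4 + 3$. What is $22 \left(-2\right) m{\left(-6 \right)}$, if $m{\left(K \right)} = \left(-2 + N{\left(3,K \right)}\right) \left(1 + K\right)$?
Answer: $5940$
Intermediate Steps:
$N{\left(f,V \right)} = 29$ ($N{\left(f,V \right)} = 2 + \left(6 \cdot 4 + 3\right) = 2 + \left(24 + 3\right) = 2 + 27 = 29$)
$m{\left(K \right)} = 27 + 27 K$ ($m{\left(K \right)} = \left(-2 + 29\right) \left(1 + K\right) = 27 \left(1 + K\right) = 27 + 27 K$)
$22 \left(-2\right) m{\left(-6 \right)} = 22 \left(-2\right) \left(27 + 27 \left(-6\right)\right) = - 44 \left(27 - 162\right) = \left(-44\right) \left(-135\right) = 5940$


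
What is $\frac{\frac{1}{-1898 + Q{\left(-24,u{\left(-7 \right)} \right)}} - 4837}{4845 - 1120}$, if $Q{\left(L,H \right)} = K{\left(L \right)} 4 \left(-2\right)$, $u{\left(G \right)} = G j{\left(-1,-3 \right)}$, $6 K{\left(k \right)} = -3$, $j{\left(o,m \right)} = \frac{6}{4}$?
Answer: $- \frac{9161279}{7055150} \approx -1.2985$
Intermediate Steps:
$j{\left(o,m \right)} = \frac{3}{2}$ ($j{\left(o,m \right)} = 6 \cdot \frac{1}{4} = \frac{3}{2}$)
$K{\left(k \right)} = - \frac{1}{2}$ ($K{\left(k \right)} = \frac{1}{6} \left(-3\right) = - \frac{1}{2}$)
$u{\left(G \right)} = \frac{3 G}{2}$ ($u{\left(G \right)} = G \frac{3}{2} = \frac{3 G}{2}$)
$Q{\left(L,H \right)} = 4$ ($Q{\left(L,H \right)} = \left(- \frac{1}{2}\right) 4 \left(-2\right) = \left(-2\right) \left(-2\right) = 4$)
$\frac{\frac{1}{-1898 + Q{\left(-24,u{\left(-7 \right)} \right)}} - 4837}{4845 - 1120} = \frac{\frac{1}{-1898 + 4} - 4837}{4845 - 1120} = \frac{\frac{1}{-1894} - 4837}{3725} = \left(- \frac{1}{1894} - 4837\right) \frac{1}{3725} = \left(- \frac{9161279}{1894}\right) \frac{1}{3725} = - \frac{9161279}{7055150}$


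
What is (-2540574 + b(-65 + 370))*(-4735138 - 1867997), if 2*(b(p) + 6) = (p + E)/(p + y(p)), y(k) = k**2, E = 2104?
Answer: 69585987842020573/4148 ≈ 1.6776e+13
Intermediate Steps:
b(p) = -6 + (2104 + p)/(2*(p + p**2)) (b(p) = -6 + ((p + 2104)/(p + p**2))/2 = -6 + ((2104 + p)/(p + p**2))/2 = -6 + (2104 + p)/(2*(p + p**2)))
(-2540574 + b(-65 + 370))*(-4735138 - 1867997) = (-2540574 + (2104 - 12*(-65 + 370)**2 - 11*(-65 + 370))/(2*(-65 + 370)*(1 + (-65 + 370))))*(-4735138 - 1867997) = (-2540574 + (1/2)*(2104 - 12*305**2 - 11*305)/(305*(1 + 305)))*(-6603135) = (-2540574 + (1/2)*(1/305)*(2104 - 12*93025 - 3355)/306)*(-6603135) = (-2540574 + (1/2)*(1/305)*(1/306)*(2104 - 1116300 - 3355))*(-6603135) = (-2540574 + (1/2)*(1/305)*(1/306)*(-1117551))*(-6603135) = (-2540574 - 372517/62220)*(-6603135) = -158074886797/62220*(-6603135) = 69585987842020573/4148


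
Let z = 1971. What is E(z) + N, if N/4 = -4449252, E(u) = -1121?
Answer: -17798129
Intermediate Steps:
N = -17797008 (N = 4*(-4449252) = -17797008)
E(z) + N = -1121 - 17797008 = -17798129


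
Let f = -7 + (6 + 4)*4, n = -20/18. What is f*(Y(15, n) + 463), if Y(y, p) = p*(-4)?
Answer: 46277/3 ≈ 15426.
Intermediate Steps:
n = -10/9 (n = -20*1/18 = -10/9 ≈ -1.1111)
Y(y, p) = -4*p
f = 33 (f = -7 + 10*4 = -7 + 40 = 33)
f*(Y(15, n) + 463) = 33*(-4*(-10/9) + 463) = 33*(40/9 + 463) = 33*(4207/9) = 46277/3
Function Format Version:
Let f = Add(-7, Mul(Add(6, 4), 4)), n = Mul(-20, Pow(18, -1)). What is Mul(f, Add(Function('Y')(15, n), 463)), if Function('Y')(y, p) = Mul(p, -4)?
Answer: Rational(46277, 3) ≈ 15426.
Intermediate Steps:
n = Rational(-10, 9) (n = Mul(-20, Rational(1, 18)) = Rational(-10, 9) ≈ -1.1111)
Function('Y')(y, p) = Mul(-4, p)
f = 33 (f = Add(-7, Mul(10, 4)) = Add(-7, 40) = 33)
Mul(f, Add(Function('Y')(15, n), 463)) = Mul(33, Add(Mul(-4, Rational(-10, 9)), 463)) = Mul(33, Add(Rational(40, 9), 463)) = Mul(33, Rational(4207, 9)) = Rational(46277, 3)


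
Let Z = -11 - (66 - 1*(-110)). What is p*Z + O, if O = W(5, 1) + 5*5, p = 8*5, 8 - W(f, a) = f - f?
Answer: -7447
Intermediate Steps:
W(f, a) = 8 (W(f, a) = 8 - (f - f) = 8 - 1*0 = 8 + 0 = 8)
p = 40
O = 33 (O = 8 + 5*5 = 8 + 25 = 33)
Z = -187 (Z = -11 - (66 + 110) = -11 - 1*176 = -11 - 176 = -187)
p*Z + O = 40*(-187) + 33 = -7480 + 33 = -7447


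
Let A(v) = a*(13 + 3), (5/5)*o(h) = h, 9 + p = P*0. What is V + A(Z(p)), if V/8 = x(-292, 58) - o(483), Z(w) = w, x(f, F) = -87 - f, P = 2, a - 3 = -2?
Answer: -2208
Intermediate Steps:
a = 1 (a = 3 - 2 = 1)
p = -9 (p = -9 + 2*0 = -9 + 0 = -9)
o(h) = h
V = -2224 (V = 8*((-87 - 1*(-292)) - 1*483) = 8*((-87 + 292) - 483) = 8*(205 - 483) = 8*(-278) = -2224)
A(v) = 16 (A(v) = 1*(13 + 3) = 1*16 = 16)
V + A(Z(p)) = -2224 + 16 = -2208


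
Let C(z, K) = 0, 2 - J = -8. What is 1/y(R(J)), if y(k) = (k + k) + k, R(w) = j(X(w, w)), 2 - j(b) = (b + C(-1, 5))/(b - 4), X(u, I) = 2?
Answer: ⅑ ≈ 0.11111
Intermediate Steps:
J = 10 (J = 2 - 1*(-8) = 2 + 8 = 10)
j(b) = 2 - b/(-4 + b) (j(b) = 2 - (b + 0)/(b - 4) = 2 - b/(-4 + b))
R(w) = 3 (R(w) = (-8 + 2)/(-4 + 2) = -6/(-2) = -½*(-6) = 3)
y(k) = 3*k (y(k) = 2*k + k = 3*k)
1/y(R(J)) = 1/(3*3) = 1/9 = ⅑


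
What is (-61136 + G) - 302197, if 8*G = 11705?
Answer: -2894959/8 ≈ -3.6187e+5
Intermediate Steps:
G = 11705/8 (G = (⅛)*11705 = 11705/8 ≈ 1463.1)
(-61136 + G) - 302197 = (-61136 + 11705/8) - 302197 = -477383/8 - 302197 = -2894959/8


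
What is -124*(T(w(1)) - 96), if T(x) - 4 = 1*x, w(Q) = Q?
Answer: 11284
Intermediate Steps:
T(x) = 4 + x (T(x) = 4 + 1*x = 4 + x)
-124*(T(w(1)) - 96) = -124*((4 + 1) - 96) = -124*(5 - 96) = -124*(-91) = 11284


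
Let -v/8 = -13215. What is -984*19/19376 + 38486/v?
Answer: -38463637/64013460 ≈ -0.60087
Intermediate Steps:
v = 105720 (v = -8*(-13215) = 105720)
-984*19/19376 + 38486/v = -984*19/19376 + 38486/105720 = -18696*1/19376 + 38486*(1/105720) = -2337/2422 + 19243/52860 = -38463637/64013460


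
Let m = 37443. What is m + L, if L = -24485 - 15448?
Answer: -2490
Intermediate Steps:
L = -39933
m + L = 37443 - 39933 = -2490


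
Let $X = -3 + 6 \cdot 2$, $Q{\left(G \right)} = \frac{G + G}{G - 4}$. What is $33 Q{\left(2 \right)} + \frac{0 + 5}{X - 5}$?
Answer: $- \frac{259}{4} \approx -64.75$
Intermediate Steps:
$Q{\left(G \right)} = \frac{2 G}{-4 + G}$
$X = 9$ ($X = -3 + 12 = 9$)
$33 Q{\left(2 \right)} + \frac{0 + 5}{X - 5} = 33 \cdot 2 \cdot 2 \frac{1}{-4 + 2} + \frac{0 + 5}{9 - 5} = 33 \cdot 2 \cdot 2 \frac{1}{-2} + \frac{5}{4} = 33 \cdot 2 \cdot 2 \left(- \frac{1}{2}\right) + 5 \cdot \frac{1}{4} = 33 \left(-2\right) + \frac{5}{4} = -66 + \frac{5}{4} = - \frac{259}{4}$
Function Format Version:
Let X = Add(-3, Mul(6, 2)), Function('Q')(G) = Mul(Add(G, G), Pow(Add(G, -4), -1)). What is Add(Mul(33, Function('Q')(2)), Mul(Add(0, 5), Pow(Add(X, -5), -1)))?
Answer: Rational(-259, 4) ≈ -64.750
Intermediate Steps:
Function('Q')(G) = Mul(2, G, Pow(Add(-4, G), -1)) (Function('Q')(G) = Mul(Mul(2, G), Pow(Add(-4, G), -1)) = Mul(2, G, Pow(Add(-4, G), -1)))
X = 9 (X = Add(-3, 12) = 9)
Add(Mul(33, Function('Q')(2)), Mul(Add(0, 5), Pow(Add(X, -5), -1))) = Add(Mul(33, Mul(2, 2, Pow(Add(-4, 2), -1))), Mul(Add(0, 5), Pow(Add(9, -5), -1))) = Add(Mul(33, Mul(2, 2, Pow(-2, -1))), Mul(5, Pow(4, -1))) = Add(Mul(33, Mul(2, 2, Rational(-1, 2))), Mul(5, Rational(1, 4))) = Add(Mul(33, -2), Rational(5, 4)) = Add(-66, Rational(5, 4)) = Rational(-259, 4)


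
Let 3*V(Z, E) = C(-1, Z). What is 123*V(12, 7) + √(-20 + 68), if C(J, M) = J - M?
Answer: -533 + 4*√3 ≈ -526.07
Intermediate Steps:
V(Z, E) = -⅓ - Z/3 (V(Z, E) = (-1 - Z)/3 = -⅓ - Z/3)
123*V(12, 7) + √(-20 + 68) = 123*(-⅓ - ⅓*12) + √(-20 + 68) = 123*(-⅓ - 4) + √48 = 123*(-13/3) + 4*√3 = -533 + 4*√3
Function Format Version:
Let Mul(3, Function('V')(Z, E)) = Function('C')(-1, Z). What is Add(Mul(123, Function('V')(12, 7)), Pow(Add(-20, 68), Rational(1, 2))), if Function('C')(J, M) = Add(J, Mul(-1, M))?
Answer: Add(-533, Mul(4, Pow(3, Rational(1, 2)))) ≈ -526.07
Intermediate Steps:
Function('V')(Z, E) = Add(Rational(-1, 3), Mul(Rational(-1, 3), Z)) (Function('V')(Z, E) = Mul(Rational(1, 3), Add(-1, Mul(-1, Z))) = Add(Rational(-1, 3), Mul(Rational(-1, 3), Z)))
Add(Mul(123, Function('V')(12, 7)), Pow(Add(-20, 68), Rational(1, 2))) = Add(Mul(123, Add(Rational(-1, 3), Mul(Rational(-1, 3), 12))), Pow(Add(-20, 68), Rational(1, 2))) = Add(Mul(123, Add(Rational(-1, 3), -4)), Pow(48, Rational(1, 2))) = Add(Mul(123, Rational(-13, 3)), Mul(4, Pow(3, Rational(1, 2)))) = Add(-533, Mul(4, Pow(3, Rational(1, 2))))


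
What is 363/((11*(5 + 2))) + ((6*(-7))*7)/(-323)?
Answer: 12717/2261 ≈ 5.6245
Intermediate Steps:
363/((11*(5 + 2))) + ((6*(-7))*7)/(-323) = 363/((11*7)) - 42*7*(-1/323) = 363/77 - 294*(-1/323) = 363*(1/77) + 294/323 = 33/7 + 294/323 = 12717/2261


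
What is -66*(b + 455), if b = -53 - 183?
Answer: -14454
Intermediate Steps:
b = -236
-66*(b + 455) = -66*(-236 + 455) = -66*219 = -14454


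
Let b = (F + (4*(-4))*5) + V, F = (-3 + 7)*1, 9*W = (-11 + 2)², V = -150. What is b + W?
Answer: -217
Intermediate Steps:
W = 9 (W = (-11 + 2)²/9 = (⅑)*(-9)² = (⅑)*81 = 9)
F = 4 (F = 4*1 = 4)
b = -226 (b = (4 + (4*(-4))*5) - 150 = (4 - 16*5) - 150 = (4 - 80) - 150 = -76 - 150 = -226)
b + W = -226 + 9 = -217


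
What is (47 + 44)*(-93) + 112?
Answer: -8351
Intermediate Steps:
(47 + 44)*(-93) + 112 = 91*(-93) + 112 = -8463 + 112 = -8351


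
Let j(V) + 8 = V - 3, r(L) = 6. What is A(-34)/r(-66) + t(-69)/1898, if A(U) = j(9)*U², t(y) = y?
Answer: -2194295/5694 ≈ -385.37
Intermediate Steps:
j(V) = -11 + V (j(V) = -8 + (V - 3) = -8 + (-3 + V) = -11 + V)
A(U) = -2*U² (A(U) = (-11 + 9)*U² = -2*U²)
A(-34)/r(-66) + t(-69)/1898 = -2*(-34)²/6 - 69/1898 = -2*1156*(⅙) - 69*1/1898 = -2312*⅙ - 69/1898 = -1156/3 - 69/1898 = -2194295/5694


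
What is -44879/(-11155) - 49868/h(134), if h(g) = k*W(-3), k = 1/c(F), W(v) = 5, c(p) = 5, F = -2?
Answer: -556232661/11155 ≈ -49864.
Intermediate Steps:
k = ⅕ (k = 1/5 = ⅕ ≈ 0.20000)
h(g) = 1 (h(g) = (⅕)*5 = 1)
-44879/(-11155) - 49868/h(134) = -44879/(-11155) - 49868/1 = -44879*(-1/11155) - 49868*1 = 44879/11155 - 49868 = -556232661/11155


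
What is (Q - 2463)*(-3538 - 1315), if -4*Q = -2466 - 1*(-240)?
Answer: 18504489/2 ≈ 9.2522e+6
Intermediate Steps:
Q = 1113/2 (Q = -(-2466 - 1*(-240))/4 = -(-2466 + 240)/4 = -¼*(-2226) = 1113/2 ≈ 556.50)
(Q - 2463)*(-3538 - 1315) = (1113/2 - 2463)*(-3538 - 1315) = -3813/2*(-4853) = 18504489/2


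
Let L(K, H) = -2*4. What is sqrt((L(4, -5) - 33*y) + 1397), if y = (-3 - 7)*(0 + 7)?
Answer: 3*sqrt(411) ≈ 60.819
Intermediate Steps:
y = -70 (y = -10*7 = -70)
L(K, H) = -8
sqrt((L(4, -5) - 33*y) + 1397) = sqrt((-8 - 33*(-70)) + 1397) = sqrt((-8 + 2310) + 1397) = sqrt(2302 + 1397) = sqrt(3699) = 3*sqrt(411)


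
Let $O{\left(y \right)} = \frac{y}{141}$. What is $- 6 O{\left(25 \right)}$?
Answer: $- \frac{50}{47} \approx -1.0638$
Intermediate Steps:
$O{\left(y \right)} = \frac{y}{141}$ ($O{\left(y \right)} = y \frac{1}{141} = \frac{y}{141}$)
$- 6 O{\left(25 \right)} = - 6 \cdot \frac{1}{141} \cdot 25 = \left(-6\right) \frac{25}{141} = - \frac{50}{47}$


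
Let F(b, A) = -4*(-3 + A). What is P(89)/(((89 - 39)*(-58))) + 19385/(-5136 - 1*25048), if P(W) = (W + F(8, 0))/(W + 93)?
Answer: -22844758/35560525 ≈ -0.64242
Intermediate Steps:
F(b, A) = 12 - 4*A
P(W) = (12 + W)/(93 + W) (P(W) = (W + (12 - 4*0))/(W + 93) = (W + (12 + 0))/(93 + W) = (W + 12)/(93 + W) = (12 + W)/(93 + W))
P(89)/(((89 - 39)*(-58))) + 19385/(-5136 - 1*25048) = ((12 + 89)/(93 + 89))/(((89 - 39)*(-58))) + 19385/(-5136 - 1*25048) = (101/182)/((50*(-58))) + 19385/(-5136 - 25048) = ((1/182)*101)/(-2900) + 19385/(-30184) = (101/182)*(-1/2900) + 19385*(-1/30184) = -101/527800 - 19385/30184 = -22844758/35560525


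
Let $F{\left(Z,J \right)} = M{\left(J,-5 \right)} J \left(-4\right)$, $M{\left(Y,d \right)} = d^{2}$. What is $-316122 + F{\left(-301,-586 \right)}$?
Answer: $-257522$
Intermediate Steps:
$F{\left(Z,J \right)} = - 100 J$ ($F{\left(Z,J \right)} = \left(-5\right)^{2} J \left(-4\right) = 25 J \left(-4\right) = - 100 J$)
$-316122 + F{\left(-301,-586 \right)} = -316122 - -58600 = -316122 + 58600 = -257522$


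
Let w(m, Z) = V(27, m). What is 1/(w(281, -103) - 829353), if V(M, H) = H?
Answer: -1/829072 ≈ -1.2062e-6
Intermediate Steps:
w(m, Z) = m
1/(w(281, -103) - 829353) = 1/(281 - 829353) = 1/(-829072) = -1/829072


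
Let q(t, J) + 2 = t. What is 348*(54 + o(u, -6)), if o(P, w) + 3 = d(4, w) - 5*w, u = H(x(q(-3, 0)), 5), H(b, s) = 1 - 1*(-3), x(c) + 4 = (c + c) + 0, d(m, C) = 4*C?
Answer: 19836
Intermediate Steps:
q(t, J) = -2 + t
x(c) = -4 + 2*c (x(c) = -4 + ((c + c) + 0) = -4 + (2*c + 0) = -4 + 2*c)
H(b, s) = 4 (H(b, s) = 1 + 3 = 4)
u = 4
o(P, w) = -3 - w (o(P, w) = -3 + (4*w - 5*w) = -3 - w)
348*(54 + o(u, -6)) = 348*(54 + (-3 - 1*(-6))) = 348*(54 + (-3 + 6)) = 348*(54 + 3) = 348*57 = 19836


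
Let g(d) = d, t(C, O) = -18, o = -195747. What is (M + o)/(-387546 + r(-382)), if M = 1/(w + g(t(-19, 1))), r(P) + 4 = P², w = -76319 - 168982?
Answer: 24010229147/29637724347 ≈ 0.81012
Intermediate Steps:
w = -245301
r(P) = -4 + P²
M = -1/245319 (M = 1/(-245301 - 18) = 1/(-245319) = -1/245319 ≈ -4.0763e-6)
(M + o)/(-387546 + r(-382)) = (-1/245319 - 195747)/(-387546 + (-4 + (-382)²)) = -48020458294/(245319*(-387546 + (-4 + 145924))) = -48020458294/(245319*(-387546 + 145920)) = -48020458294/245319/(-241626) = -48020458294/245319*(-1/241626) = 24010229147/29637724347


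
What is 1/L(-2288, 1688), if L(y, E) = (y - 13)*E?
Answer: -1/3884088 ≈ -2.5746e-7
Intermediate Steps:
L(y, E) = E*(-13 + y) (L(y, E) = (-13 + y)*E = E*(-13 + y))
1/L(-2288, 1688) = 1/(1688*(-13 - 2288)) = 1/(1688*(-2301)) = 1/(-3884088) = -1/3884088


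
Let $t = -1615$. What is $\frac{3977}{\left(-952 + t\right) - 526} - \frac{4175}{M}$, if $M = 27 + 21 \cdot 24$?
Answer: $- \frac{5008354}{547461} \approx -9.1483$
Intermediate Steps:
$M = 531$ ($M = 27 + 504 = 531$)
$\frac{3977}{\left(-952 + t\right) - 526} - \frac{4175}{M} = \frac{3977}{\left(-952 - 1615\right) - 526} - \frac{4175}{531} = \frac{3977}{-2567 - 526} - \frac{4175}{531} = \frac{3977}{-3093} - \frac{4175}{531} = 3977 \left(- \frac{1}{3093}\right) - \frac{4175}{531} = - \frac{3977}{3093} - \frac{4175}{531} = - \frac{5008354}{547461}$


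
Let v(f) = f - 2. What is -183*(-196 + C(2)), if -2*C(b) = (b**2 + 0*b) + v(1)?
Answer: 72285/2 ≈ 36143.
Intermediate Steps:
v(f) = -2 + f
C(b) = 1/2 - b**2/2 (C(b) = -((b**2 + 0*b) + (-2 + 1))/2 = -((b**2 + 0) - 1)/2 = -(b**2 - 1)/2 = -(-1 + b**2)/2 = 1/2 - b**2/2)
-183*(-196 + C(2)) = -183*(-196 + (1/2 - 1/2*2**2)) = -183*(-196 + (1/2 - 1/2*4)) = -183*(-196 + (1/2 - 2)) = -183*(-196 - 3/2) = -183*(-395/2) = 72285/2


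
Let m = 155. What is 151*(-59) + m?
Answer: -8754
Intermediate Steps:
151*(-59) + m = 151*(-59) + 155 = -8909 + 155 = -8754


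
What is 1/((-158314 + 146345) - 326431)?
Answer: -1/338400 ≈ -2.9551e-6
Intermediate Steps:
1/((-158314 + 146345) - 326431) = 1/(-11969 - 326431) = 1/(-338400) = -1/338400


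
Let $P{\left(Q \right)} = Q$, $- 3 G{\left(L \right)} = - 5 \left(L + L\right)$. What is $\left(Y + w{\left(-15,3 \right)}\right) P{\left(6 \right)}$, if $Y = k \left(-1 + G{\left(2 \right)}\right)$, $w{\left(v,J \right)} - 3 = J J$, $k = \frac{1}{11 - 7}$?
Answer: $\frac{161}{2} \approx 80.5$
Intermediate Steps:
$G{\left(L \right)} = \frac{10 L}{3}$ ($G{\left(L \right)} = - \frac{\left(-5\right) \left(L + L\right)}{3} = - \frac{\left(-5\right) 2 L}{3} = - \frac{\left(-10\right) L}{3} = \frac{10 L}{3}$)
$k = \frac{1}{4} \approx 0.25$
$w{\left(v,J \right)} = 3 + J^{2}$ ($w{\left(v,J \right)} = 3 + J J = 3 + J^{2}$)
$Y = \frac{17}{12}$ ($Y = \frac{-1 + \frac{10}{3} \cdot 2}{4} = \frac{-1 + \frac{20}{3}}{4} = \frac{1}{4} \cdot \frac{17}{3} = \frac{17}{12} \approx 1.4167$)
$\left(Y + w{\left(-15,3 \right)}\right) P{\left(6 \right)} = \left(\frac{17}{12} + \left(3 + 3^{2}\right)\right) 6 = \left(\frac{17}{12} + \left(3 + 9\right)\right) 6 = \left(\frac{17}{12} + 12\right) 6 = \frac{161}{12} \cdot 6 = \frac{161}{2}$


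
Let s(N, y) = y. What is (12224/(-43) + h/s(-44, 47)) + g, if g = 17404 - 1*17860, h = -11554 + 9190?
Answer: -1597756/2021 ≈ -790.58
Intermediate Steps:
h = -2364
g = -456 (g = 17404 - 17860 = -456)
(12224/(-43) + h/s(-44, 47)) + g = (12224/(-43) - 2364/47) - 456 = (12224*(-1/43) - 2364*1/47) - 456 = (-12224/43 - 2364/47) - 456 = -676180/2021 - 456 = -1597756/2021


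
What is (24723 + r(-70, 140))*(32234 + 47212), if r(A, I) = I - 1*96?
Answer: 1967639082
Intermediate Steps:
r(A, I) = -96 + I (r(A, I) = I - 96 = -96 + I)
(24723 + r(-70, 140))*(32234 + 47212) = (24723 + (-96 + 140))*(32234 + 47212) = (24723 + 44)*79446 = 24767*79446 = 1967639082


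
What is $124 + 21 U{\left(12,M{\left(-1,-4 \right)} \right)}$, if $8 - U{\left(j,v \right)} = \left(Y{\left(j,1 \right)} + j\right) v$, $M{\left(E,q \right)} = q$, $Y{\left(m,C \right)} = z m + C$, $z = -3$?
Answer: $-1640$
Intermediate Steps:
$Y{\left(m,C \right)} = C - 3 m$ ($Y{\left(m,C \right)} = - 3 m + C = C - 3 m$)
$U{\left(j,v \right)} = 8 - v \left(1 - 2 j\right)$ ($U{\left(j,v \right)} = 8 - \left(\left(1 - 3 j\right) + j\right) v = 8 - \left(1 - 2 j\right) v = 8 - v \left(1 - 2 j\right)$)
$124 + 21 U{\left(12,M{\left(-1,-4 \right)} \right)} = 124 + 21 \left(8 - -4 + 2 \cdot 12 \left(-4\right)\right) = 124 + 21 \left(8 + 4 - 96\right) = 124 + 21 \left(-84\right) = 124 - 1764 = -1640$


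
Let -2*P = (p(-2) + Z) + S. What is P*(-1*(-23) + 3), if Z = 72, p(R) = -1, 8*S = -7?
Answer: -7293/8 ≈ -911.63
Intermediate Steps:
S = -7/8 (S = (1/8)*(-7) = -7/8 ≈ -0.87500)
P = -561/16 (P = -((-1 + 72) - 7/8)/2 = -(71 - 7/8)/2 = -1/2*561/8 = -561/16 ≈ -35.063)
P*(-1*(-23) + 3) = -561*(-1*(-23) + 3)/16 = -561*(23 + 3)/16 = -561/16*26 = -7293/8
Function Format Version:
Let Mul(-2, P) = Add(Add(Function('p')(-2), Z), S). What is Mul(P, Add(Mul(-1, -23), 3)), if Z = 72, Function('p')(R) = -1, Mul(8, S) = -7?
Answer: Rational(-7293, 8) ≈ -911.63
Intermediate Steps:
S = Rational(-7, 8) (S = Mul(Rational(1, 8), -7) = Rational(-7, 8) ≈ -0.87500)
P = Rational(-561, 16) (P = Mul(Rational(-1, 2), Add(Add(-1, 72), Rational(-7, 8))) = Mul(Rational(-1, 2), Add(71, Rational(-7, 8))) = Mul(Rational(-1, 2), Rational(561, 8)) = Rational(-561, 16) ≈ -35.063)
Mul(P, Add(Mul(-1, -23), 3)) = Mul(Rational(-561, 16), Add(Mul(-1, -23), 3)) = Mul(Rational(-561, 16), Add(23, 3)) = Mul(Rational(-561, 16), 26) = Rational(-7293, 8)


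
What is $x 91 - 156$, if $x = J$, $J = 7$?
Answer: $481$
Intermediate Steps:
$x = 7$
$x 91 - 156 = 7 \cdot 91 - 156 = 637 - 156 = 481$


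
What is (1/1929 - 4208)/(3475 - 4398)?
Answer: 8117231/1780467 ≈ 4.5590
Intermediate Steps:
(1/1929 - 4208)/(3475 - 4398) = (1/1929 - 4208)/(-923) = -8117231/1929*(-1/923) = 8117231/1780467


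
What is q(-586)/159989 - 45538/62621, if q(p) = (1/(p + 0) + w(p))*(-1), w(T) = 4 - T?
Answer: -4290999863971/5870941305034 ≈ -0.73089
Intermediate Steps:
q(p) = -4 + p - 1/p (q(p) = (1/(p + 0) + (4 - p))*(-1) = (1/p + (4 - p))*(-1) = (4 + 1/p - p)*(-1) = -4 + p - 1/p)
q(-586)/159989 - 45538/62621 = (-4 - 586 - 1/(-586))/159989 - 45538/62621 = (-4 - 586 - 1*(-1/586))*(1/159989) - 45538*1/62621 = (-4 - 586 + 1/586)*(1/159989) - 45538/62621 = -345739/586*1/159989 - 45538/62621 = -345739/93753554 - 45538/62621 = -4290999863971/5870941305034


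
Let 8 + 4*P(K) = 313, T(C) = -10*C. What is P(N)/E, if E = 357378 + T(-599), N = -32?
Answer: 305/1453472 ≈ 0.00020984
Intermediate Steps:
P(K) = 305/4 (P(K) = -2 + (¼)*313 = -2 + 313/4 = 305/4)
E = 363368 (E = 357378 - 10*(-599) = 357378 + 5990 = 363368)
P(N)/E = (305/4)/363368 = (305/4)*(1/363368) = 305/1453472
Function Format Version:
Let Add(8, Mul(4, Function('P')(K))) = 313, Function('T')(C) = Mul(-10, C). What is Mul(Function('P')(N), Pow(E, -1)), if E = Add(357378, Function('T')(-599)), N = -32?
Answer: Rational(305, 1453472) ≈ 0.00020984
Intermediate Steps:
Function('P')(K) = Rational(305, 4) (Function('P')(K) = Add(-2, Mul(Rational(1, 4), 313)) = Add(-2, Rational(313, 4)) = Rational(305, 4))
E = 363368 (E = Add(357378, Mul(-10, -599)) = Add(357378, 5990) = 363368)
Mul(Function('P')(N), Pow(E, -1)) = Mul(Rational(305, 4), Pow(363368, -1)) = Mul(Rational(305, 4), Rational(1, 363368)) = Rational(305, 1453472)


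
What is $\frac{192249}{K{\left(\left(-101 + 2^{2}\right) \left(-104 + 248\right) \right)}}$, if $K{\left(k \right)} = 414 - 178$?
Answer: $\frac{192249}{236} \approx 814.61$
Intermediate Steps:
$K{\left(k \right)} = 236$ ($K{\left(k \right)} = 414 - 178 = 236$)
$\frac{192249}{K{\left(\left(-101 + 2^{2}\right) \left(-104 + 248\right) \right)}} = \frac{192249}{236}$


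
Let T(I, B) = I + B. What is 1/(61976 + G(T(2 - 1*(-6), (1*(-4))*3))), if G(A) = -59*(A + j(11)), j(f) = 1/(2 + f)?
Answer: 13/808697 ≈ 1.6075e-5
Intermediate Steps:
T(I, B) = B + I
G(A) = -59/13 - 59*A (G(A) = -59*(A + 1/(2 + 11)) = -59*(A + 1/13) = -59*(1/13 + A) = -59/13 - 59*A)
1/(61976 + G(T(2 - 1*(-6), (1*(-4))*3))) = 1/(61976 + (-59/13 - 59*((1*(-4))*3 + (2 - 1*(-6))))) = 1/(61976 + (-59/13 - 59*(-4*3 + (2 + 6)))) = 1/(61976 + (-59/13 - 59*(-12 + 8))) = 1/(61976 + (-59/13 - 59*(-4))) = 1/(61976 + (-59/13 + 236)) = 1/(61976 + 3009/13) = 1/(808697/13) = 13/808697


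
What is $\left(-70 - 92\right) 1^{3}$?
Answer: $-162$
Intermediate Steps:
$\left(-70 - 92\right) 1^{3} = \left(-162\right) 1 = -162$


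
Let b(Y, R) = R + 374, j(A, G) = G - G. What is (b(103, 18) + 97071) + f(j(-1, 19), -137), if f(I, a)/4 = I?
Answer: 97463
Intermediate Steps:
j(A, G) = 0
f(I, a) = 4*I
b(Y, R) = 374 + R
(b(103, 18) + 97071) + f(j(-1, 19), -137) = ((374 + 18) + 97071) + 4*0 = (392 + 97071) + 0 = 97463 + 0 = 97463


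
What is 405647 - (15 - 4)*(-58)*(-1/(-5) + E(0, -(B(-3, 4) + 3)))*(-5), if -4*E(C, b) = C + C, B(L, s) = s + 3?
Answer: 405009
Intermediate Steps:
B(L, s) = 3 + s
E(C, b) = -C/2 (E(C, b) = -(C + C)/4 = -C/2)
405647 - (15 - 4)*(-58)*(-1/(-5) + E(0, -(B(-3, 4) + 3)))*(-5) = 405647 - (15 - 4)*(-58)*(-1/(-5) - 1/2*0)*(-5) = 405647 - 11*(-58)*(-1*(-1/5) + 0)*(-5) = 405647 - (-638)*(1/5 + 0)*(-5) = 405647 - (-638)*(1/5)*(-5) = 405647 - (-638)*(-1) = 405647 - 1*638 = 405647 - 638 = 405009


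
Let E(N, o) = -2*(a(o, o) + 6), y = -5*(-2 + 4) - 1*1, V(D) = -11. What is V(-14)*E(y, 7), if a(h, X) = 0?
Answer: 132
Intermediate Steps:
y = -11 (y = -5*2 - 1 = -10 - 1 = -11)
E(N, o) = -12 (E(N, o) = -2*(0 + 6) = -2*6 = -12)
V(-14)*E(y, 7) = -11*(-12) = 132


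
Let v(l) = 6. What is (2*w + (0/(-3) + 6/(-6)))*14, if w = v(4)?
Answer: 154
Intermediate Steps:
w = 6
(2*w + (0/(-3) + 6/(-6)))*14 = (2*6 + (0/(-3) + 6/(-6)))*14 = (12 + (0*(-1/3) + 6*(-1/6)))*14 = (12 + (0 - 1))*14 = (12 - 1)*14 = 11*14 = 154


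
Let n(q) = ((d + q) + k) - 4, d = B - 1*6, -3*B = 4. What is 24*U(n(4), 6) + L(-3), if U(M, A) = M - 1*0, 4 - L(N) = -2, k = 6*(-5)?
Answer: -890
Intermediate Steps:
B = -4/3 (B = -⅓*4 = -4/3 ≈ -1.3333)
k = -30
L(N) = 6 (L(N) = 4 - 1*(-2) = 4 + 2 = 6)
d = -22/3 (d = -4/3 - 1*6 = -4/3 - 6 = -22/3 ≈ -7.3333)
n(q) = -124/3 + q (n(q) = ((-22/3 + q) - 30) - 4 = (-112/3 + q) - 4 = -124/3 + q)
U(M, A) = M (U(M, A) = M + 0 = M)
24*U(n(4), 6) + L(-3) = 24*(-124/3 + 4) + 6 = 24*(-112/3) + 6 = -896 + 6 = -890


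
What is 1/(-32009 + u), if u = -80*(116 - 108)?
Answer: -1/32649 ≈ -3.0629e-5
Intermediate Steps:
u = -640 (u = -80*8 = -640)
1/(-32009 + u) = 1/(-32009 - 640) = 1/(-32649) = -1/32649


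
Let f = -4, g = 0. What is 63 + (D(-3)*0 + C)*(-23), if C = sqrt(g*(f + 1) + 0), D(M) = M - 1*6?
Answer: 63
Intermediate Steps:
D(M) = -6 + M (D(M) = M - 6 = -6 + M)
C = 0 (C = sqrt(0*(-4 + 1) + 0) = sqrt(0*(-3) + 0) = sqrt(0 + 0) = sqrt(0) = 0)
63 + (D(-3)*0 + C)*(-23) = 63 + ((-6 - 3)*0 + 0)*(-23) = 63 + (-9*0 + 0)*(-23) = 63 + (0 + 0)*(-23) = 63 + 0*(-23) = 63 + 0 = 63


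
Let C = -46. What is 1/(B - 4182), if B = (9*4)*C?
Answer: -1/5838 ≈ -0.00017129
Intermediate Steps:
B = -1656 (B = (9*4)*(-46) = 36*(-46) = -1656)
1/(B - 4182) = 1/(-1656 - 4182) = 1/(-5838) = -1/5838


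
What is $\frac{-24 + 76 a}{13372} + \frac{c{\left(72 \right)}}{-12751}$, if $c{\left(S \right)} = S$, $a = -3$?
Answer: $- \frac{1044009}{42626593} \approx -0.024492$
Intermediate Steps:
$\frac{-24 + 76 a}{13372} + \frac{c{\left(72 \right)}}{-12751} = \frac{-24 + 76 \left(-3\right)}{13372} + \frac{72}{-12751} = \left(-24 - 228\right) \frac{1}{13372} + 72 \left(- \frac{1}{12751}\right) = \left(-252\right) \frac{1}{13372} - \frac{72}{12751} = - \frac{63}{3343} - \frac{72}{12751} = - \frac{1044009}{42626593}$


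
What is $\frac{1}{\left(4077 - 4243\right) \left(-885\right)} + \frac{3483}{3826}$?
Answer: $\frac{127922839}{140519415} \approx 0.91036$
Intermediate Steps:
$\frac{1}{\left(4077 - 4243\right) \left(-885\right)} + \frac{3483}{3826} = \frac{1}{-166} \left(- \frac{1}{885}\right) + 3483 \cdot \frac{1}{3826} = \left(- \frac{1}{166}\right) \left(- \frac{1}{885}\right) + \frac{3483}{3826} = \frac{1}{146910} + \frac{3483}{3826} = \frac{127922839}{140519415}$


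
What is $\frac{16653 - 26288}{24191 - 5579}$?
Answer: $- \frac{205}{396} \approx -0.51768$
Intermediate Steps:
$\frac{16653 - 26288}{24191 - 5579} = - \frac{9635}{18612} = \left(-9635\right) \frac{1}{18612} = - \frac{205}{396}$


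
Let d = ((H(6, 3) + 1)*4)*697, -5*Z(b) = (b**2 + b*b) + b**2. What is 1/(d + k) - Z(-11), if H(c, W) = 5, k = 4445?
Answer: 7685804/105865 ≈ 72.600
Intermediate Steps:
Z(b) = -3*b**2/5 (Z(b) = -((b**2 + b*b) + b**2)/5 = -((b**2 + b**2) + b**2)/5 = -(2*b**2 + b**2)/5 = -3*b**2/5)
d = 16728 (d = ((5 + 1)*4)*697 = (6*4)*697 = 24*697 = 16728)
1/(d + k) - Z(-11) = 1/(16728 + 4445) - (-3)*(-11)**2/5 = 1/21173 - (-3)*121/5 = 1/21173 - 1*(-363/5) = 1/21173 + 363/5 = 7685804/105865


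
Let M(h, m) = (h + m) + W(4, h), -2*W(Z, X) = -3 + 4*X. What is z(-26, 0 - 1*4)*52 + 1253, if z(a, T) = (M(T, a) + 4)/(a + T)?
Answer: 6408/5 ≈ 1281.6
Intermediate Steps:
W(Z, X) = 3/2 - 2*X (W(Z, X) = -(-3 + 4*X)/2 = 3/2 - 2*X)
M(h, m) = 3/2 + m - h (M(h, m) = (h + m) + (3/2 - 2*h) = 3/2 + m - h)
z(a, T) = (11/2 + a - T)/(T + a) (z(a, T) = ((3/2 + a - T) + 4)/(a + T) = (11/2 + a - T)/(T + a))
z(-26, 0 - 1*4)*52 + 1253 = ((11/2 - 26 - (0 - 1*4))/((0 - 1*4) - 26))*52 + 1253 = ((11/2 - 26 - (0 - 4))/((0 - 4) - 26))*52 + 1253 = ((11/2 - 26 - 1*(-4))/(-4 - 26))*52 + 1253 = ((11/2 - 26 + 4)/(-30))*52 + 1253 = -1/30*(-33/2)*52 + 1253 = (11/20)*52 + 1253 = 143/5 + 1253 = 6408/5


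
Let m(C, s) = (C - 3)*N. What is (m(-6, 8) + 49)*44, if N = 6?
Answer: -220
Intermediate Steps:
m(C, s) = -18 + 6*C (m(C, s) = (C - 3)*6 = (-3 + C)*6 = -18 + 6*C)
(m(-6, 8) + 49)*44 = ((-18 + 6*(-6)) + 49)*44 = ((-18 - 36) + 49)*44 = (-54 + 49)*44 = -5*44 = -220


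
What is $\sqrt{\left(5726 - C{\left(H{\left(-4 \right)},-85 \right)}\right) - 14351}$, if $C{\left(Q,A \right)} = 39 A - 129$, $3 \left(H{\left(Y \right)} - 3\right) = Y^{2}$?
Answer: $i \sqrt{5181} \approx 71.979 i$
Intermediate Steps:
$H{\left(Y \right)} = 3 + \frac{Y^{2}}{3}$
$C{\left(Q,A \right)} = -129 + 39 A$
$\sqrt{\left(5726 - C{\left(H{\left(-4 \right)},-85 \right)}\right) - 14351} = \sqrt{\left(5726 - \left(-129 + 39 \left(-85\right)\right)\right) - 14351} = \sqrt{\left(5726 - \left(-129 - 3315\right)\right) - 14351} = \sqrt{\left(5726 - -3444\right) - 14351} = \sqrt{\left(5726 + 3444\right) - 14351} = \sqrt{9170 - 14351} = \sqrt{-5181} = i \sqrt{5181}$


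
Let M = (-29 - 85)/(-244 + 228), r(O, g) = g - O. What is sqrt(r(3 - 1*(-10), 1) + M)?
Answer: I*sqrt(78)/4 ≈ 2.2079*I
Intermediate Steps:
M = 57/8 (M = -114/(-16) = -114*(-1/16) = 57/8 ≈ 7.1250)
sqrt(r(3 - 1*(-10), 1) + M) = sqrt((1 - (3 - 1*(-10))) + 57/8) = sqrt((1 - (3 + 10)) + 57/8) = sqrt((1 - 1*13) + 57/8) = sqrt((1 - 13) + 57/8) = sqrt(-12 + 57/8) = sqrt(-39/8) = I*sqrt(78)/4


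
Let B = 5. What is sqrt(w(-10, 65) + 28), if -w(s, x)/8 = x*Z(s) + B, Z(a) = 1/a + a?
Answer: 2*sqrt(1310) ≈ 72.388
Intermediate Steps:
Z(a) = a + 1/a (Z(a) = 1/a + a = a + 1/a)
w(s, x) = -40 - 8*x*(s + 1/s) (w(s, x) = -8*(x*(s + 1/s) + 5) = -8*(5 + x*(s + 1/s)) = -40 - 8*x*(s + 1/s))
sqrt(w(-10, 65) + 28) = sqrt((-40 - 8*(-10)*65 - 8*65/(-10)) + 28) = sqrt((-40 + 5200 - 8*65*(-1/10)) + 28) = sqrt((-40 + 5200 + 52) + 28) = sqrt(5212 + 28) = sqrt(5240) = 2*sqrt(1310)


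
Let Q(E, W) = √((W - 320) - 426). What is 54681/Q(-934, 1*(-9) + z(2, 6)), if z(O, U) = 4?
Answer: -54681*I*√751/751 ≈ -1995.3*I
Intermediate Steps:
Q(E, W) = √(-746 + W) (Q(E, W) = √((-320 + W) - 426) = √(-746 + W))
54681/Q(-934, 1*(-9) + z(2, 6)) = 54681/(√(-746 + (1*(-9) + 4))) = 54681/(√(-746 + (-9 + 4))) = 54681/(√(-746 - 5)) = 54681/(√(-751)) = 54681/((I*√751)) = 54681*(-I*√751/751) = -54681*I*√751/751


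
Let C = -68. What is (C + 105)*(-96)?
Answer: -3552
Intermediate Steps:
(C + 105)*(-96) = (-68 + 105)*(-96) = 37*(-96) = -3552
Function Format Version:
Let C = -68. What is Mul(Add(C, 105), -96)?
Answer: -3552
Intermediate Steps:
Mul(Add(C, 105), -96) = Mul(Add(-68, 105), -96) = Mul(37, -96) = -3552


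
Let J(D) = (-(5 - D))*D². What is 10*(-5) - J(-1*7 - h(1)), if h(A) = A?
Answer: 782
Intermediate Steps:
J(D) = D²*(-5 + D) (J(D) = (-5 + D)*D² = D²*(-5 + D))
10*(-5) - J(-1*7 - h(1)) = 10*(-5) - (-1*7 - 1*1)²*(-5 + (-1*7 - 1*1)) = -50 - (-7 - 1)²*(-5 + (-7 - 1)) = -50 - (-8)²*(-5 - 8) = -50 - 64*(-13) = -50 - 1*(-832) = -50 + 832 = 782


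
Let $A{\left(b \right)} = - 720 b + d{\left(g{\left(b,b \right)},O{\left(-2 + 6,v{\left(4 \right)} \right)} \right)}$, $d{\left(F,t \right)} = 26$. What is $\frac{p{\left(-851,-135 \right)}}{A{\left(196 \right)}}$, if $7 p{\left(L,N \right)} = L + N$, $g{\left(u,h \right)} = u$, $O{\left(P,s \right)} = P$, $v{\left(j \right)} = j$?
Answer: $\frac{493}{493829} \approx 0.00099832$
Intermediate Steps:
$p{\left(L,N \right)} = \frac{L}{7} + \frac{N}{7}$ ($p{\left(L,N \right)} = \frac{L + N}{7} = \frac{L}{7} + \frac{N}{7}$)
$A{\left(b \right)} = 26 - 720 b$ ($A{\left(b \right)} = - 720 b + 26 = 26 - 720 b$)
$\frac{p{\left(-851,-135 \right)}}{A{\left(196 \right)}} = \frac{\frac{1}{7} \left(-851\right) + \frac{1}{7} \left(-135\right)}{26 - 141120} = \frac{- \frac{851}{7} - \frac{135}{7}}{26 - 141120} = - \frac{986}{7 \left(-141094\right)} = \left(- \frac{986}{7}\right) \left(- \frac{1}{141094}\right) = \frac{493}{493829}$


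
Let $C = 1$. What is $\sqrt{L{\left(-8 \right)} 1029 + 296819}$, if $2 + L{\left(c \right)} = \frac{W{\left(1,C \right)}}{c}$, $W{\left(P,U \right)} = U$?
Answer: $\frac{\sqrt{4714118}}{4} \approx 542.8$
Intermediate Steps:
$L{\left(c \right)} = -2 + \frac{1}{c}$ ($L{\left(c \right)} = -2 + 1 \frac{1}{c} = -2 + \frac{1}{c}$)
$\sqrt{L{\left(-8 \right)} 1029 + 296819} = \sqrt{\left(-2 + \frac{1}{-8}\right) 1029 + 296819} = \sqrt{\left(-2 - \frac{1}{8}\right) 1029 + 296819} = \sqrt{\left(- \frac{17}{8}\right) 1029 + 296819} = \sqrt{- \frac{17493}{8} + 296819} = \sqrt{\frac{2357059}{8}} = \frac{\sqrt{4714118}}{4}$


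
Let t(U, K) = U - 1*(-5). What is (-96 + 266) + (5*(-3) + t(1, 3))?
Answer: 161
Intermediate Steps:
t(U, K) = 5 + U (t(U, K) = U + 5 = 5 + U)
(-96 + 266) + (5*(-3) + t(1, 3)) = (-96 + 266) + (5*(-3) + (5 + 1)) = 170 + (-15 + 6) = 170 - 9 = 161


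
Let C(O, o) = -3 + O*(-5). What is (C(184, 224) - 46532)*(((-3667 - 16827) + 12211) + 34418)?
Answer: -1240236425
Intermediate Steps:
C(O, o) = -3 - 5*O
(C(184, 224) - 46532)*(((-3667 - 16827) + 12211) + 34418) = ((-3 - 5*184) - 46532)*(((-3667 - 16827) + 12211) + 34418) = ((-3 - 920) - 46532)*((-20494 + 12211) + 34418) = (-923 - 46532)*(-8283 + 34418) = -47455*26135 = -1240236425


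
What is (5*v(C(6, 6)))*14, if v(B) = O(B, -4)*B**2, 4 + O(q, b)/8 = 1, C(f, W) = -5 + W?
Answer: -1680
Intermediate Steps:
O(q, b) = -24 (O(q, b) = -32 + 8*1 = -32 + 8 = -24)
v(B) = -24*B**2
(5*v(C(6, 6)))*14 = (5*(-24*(-5 + 6)**2))*14 = (5*(-24*1**2))*14 = (5*(-24*1))*14 = (5*(-24))*14 = -120*14 = -1680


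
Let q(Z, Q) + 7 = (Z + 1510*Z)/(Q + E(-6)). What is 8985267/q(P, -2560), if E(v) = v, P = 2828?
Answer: -11528097561/2145535 ≈ -5373.1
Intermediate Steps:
q(Z, Q) = -7 + 1511*Z/(-6 + Q) (q(Z, Q) = -7 + (Z + 1510*Z)/(Q - 6) = -7 + (1511*Z)/(-6 + Q) = -7 + 1511*Z/(-6 + Q))
8985267/q(P, -2560) = 8985267/(((42 - 7*(-2560) + 1511*2828)/(-6 - 2560))) = 8985267/(((42 + 17920 + 4273108)/(-2566))) = 8985267/((-1/2566*4291070)) = 8985267/(-2145535/1283) = 8985267*(-1283/2145535) = -11528097561/2145535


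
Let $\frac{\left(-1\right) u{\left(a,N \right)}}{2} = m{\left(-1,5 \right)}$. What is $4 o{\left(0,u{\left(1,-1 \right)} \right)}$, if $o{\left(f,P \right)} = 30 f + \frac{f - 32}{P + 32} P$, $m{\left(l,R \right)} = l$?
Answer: $- \frac{128}{17} \approx -7.5294$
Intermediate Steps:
$u{\left(a,N \right)} = 2$ ($u{\left(a,N \right)} = \left(-2\right) \left(-1\right) = 2$)
$o{\left(f,P \right)} = 30 f + \frac{P \left(-32 + f\right)}{32 + P}$ ($o{\left(f,P \right)} = 30 f + \frac{-32 + f}{32 + P} P = 30 f + \frac{P \left(-32 + f\right)}{32 + P}$)
$4 o{\left(0,u{\left(1,-1 \right)} \right)} = 4 \frac{\left(-32\right) 2 + 960 \cdot 0 + 31 \cdot 2 \cdot 0}{32 + 2} = 4 \frac{-64 + 0 + 0}{34} = 4 \cdot \frac{1}{34} \left(-64\right) = 4 \left(- \frac{32}{17}\right) = - \frac{128}{17}$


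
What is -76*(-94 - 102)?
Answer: 14896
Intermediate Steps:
-76*(-94 - 102) = -76*(-196) = 14896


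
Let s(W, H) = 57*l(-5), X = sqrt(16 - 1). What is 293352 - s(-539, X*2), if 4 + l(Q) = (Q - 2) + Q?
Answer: 294264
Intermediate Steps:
l(Q) = -6 + 2*Q (l(Q) = -4 + ((Q - 2) + Q) = -4 + ((-2 + Q) + Q) = -4 + (-2 + 2*Q) = -6 + 2*Q)
X = sqrt(15) ≈ 3.8730
s(W, H) = -912 (s(W, H) = 57*(-6 + 2*(-5)) = 57*(-6 - 10) = 57*(-16) = -912)
293352 - s(-539, X*2) = 293352 - 1*(-912) = 293352 + 912 = 294264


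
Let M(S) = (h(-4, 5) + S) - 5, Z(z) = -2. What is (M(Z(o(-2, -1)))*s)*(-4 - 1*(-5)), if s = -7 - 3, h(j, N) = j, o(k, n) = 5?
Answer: 110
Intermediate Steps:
M(S) = -9 + S (M(S) = (-4 + S) - 5 = -9 + S)
s = -10
(M(Z(o(-2, -1)))*s)*(-4 - 1*(-5)) = ((-9 - 2)*(-10))*(-4 - 1*(-5)) = (-11*(-10))*(-4 + 5) = 110*1 = 110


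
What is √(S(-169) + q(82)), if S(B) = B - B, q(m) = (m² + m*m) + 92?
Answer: 2*√3385 ≈ 116.36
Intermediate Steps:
q(m) = 92 + 2*m² (q(m) = (m² + m²) + 92 = 2*m² + 92 = 92 + 2*m²)
S(B) = 0
√(S(-169) + q(82)) = √(0 + (92 + 2*82²)) = √(0 + (92 + 2*6724)) = √(0 + (92 + 13448)) = √(0 + 13540) = √13540 = 2*√3385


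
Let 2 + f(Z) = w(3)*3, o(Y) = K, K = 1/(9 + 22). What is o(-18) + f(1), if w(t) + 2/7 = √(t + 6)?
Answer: 1340/217 ≈ 6.1751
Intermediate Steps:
w(t) = -2/7 + √(6 + t) (w(t) = -2/7 + √(t + 6) = -2/7 + √(6 + t))
K = 1/31 ≈ 0.032258
o(Y) = 1/31
f(Z) = 43/7 (f(Z) = -2 + (-2/7 + √(6 + 3))*3 = -2 + (-2/7 + √9)*3 = -2 + (-2/7 + 3)*3 = -2 + (19/7)*3 = -2 + 57/7 = 43/7)
o(-18) + f(1) = 1/31 + 43/7 = 1340/217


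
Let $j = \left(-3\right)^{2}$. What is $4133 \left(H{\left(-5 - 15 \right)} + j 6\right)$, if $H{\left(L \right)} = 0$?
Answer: $223182$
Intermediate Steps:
$j = 9$
$4133 \left(H{\left(-5 - 15 \right)} + j 6\right) = 4133 \left(0 + 9 \cdot 6\right) = 4133 \left(0 + 54\right) = 4133 \cdot 54 = 223182$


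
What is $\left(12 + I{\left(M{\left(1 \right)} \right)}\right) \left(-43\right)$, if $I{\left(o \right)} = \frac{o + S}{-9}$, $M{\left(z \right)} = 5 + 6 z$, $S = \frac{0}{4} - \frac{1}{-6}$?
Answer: $- \frac{24983}{54} \approx -462.65$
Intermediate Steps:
$S = \frac{1}{6}$ ($S = 0 \cdot \frac{1}{4} - - \frac{1}{6} = 0 + \frac{1}{6} = \frac{1}{6} \approx 0.16667$)
$I{\left(o \right)} = - \frac{1}{54} - \frac{o}{9}$ ($I{\left(o \right)} = \frac{o + \frac{1}{6}}{-9} = \left(\frac{1}{6} + o\right) \left(- \frac{1}{9}\right) = - \frac{1}{54} - \frac{o}{9}$)
$\left(12 + I{\left(M{\left(1 \right)} \right)}\right) \left(-43\right) = \left(12 - \left(\frac{1}{54} + \frac{5 + 6 \cdot 1}{9}\right)\right) \left(-43\right) = \left(12 - \left(\frac{1}{54} + \frac{5 + 6}{9}\right)\right) \left(-43\right) = \left(12 - \frac{67}{54}\right) \left(-43\right) = \frac{581}{54} \left(-43\right) = - \frac{24983}{54}$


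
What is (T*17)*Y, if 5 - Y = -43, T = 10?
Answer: 8160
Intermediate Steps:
Y = 48 (Y = 5 - 1*(-43) = 5 + 43 = 48)
(T*17)*Y = (10*17)*48 = 170*48 = 8160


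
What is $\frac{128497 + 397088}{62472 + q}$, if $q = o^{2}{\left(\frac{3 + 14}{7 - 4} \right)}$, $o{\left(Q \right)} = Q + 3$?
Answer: $\frac{4730265}{562924} \approx 8.403$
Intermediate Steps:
$o{\left(Q \right)} = 3 + Q$
$q = \frac{676}{9}$ ($q = \left(3 + \frac{3 + 14}{7 - 4}\right)^{2} = \left(3 + \frac{17}{3}\right)^{2} = \left(\frac{26}{3}\right)^{2} = \frac{676}{9} \approx 75.111$)
$\frac{128497 + 397088}{62472 + q} = \frac{128497 + 397088}{62472 + \frac{676}{9}} = \frac{525585}{\frac{562924}{9}} = 525585 \cdot \frac{9}{562924} = \frac{4730265}{562924}$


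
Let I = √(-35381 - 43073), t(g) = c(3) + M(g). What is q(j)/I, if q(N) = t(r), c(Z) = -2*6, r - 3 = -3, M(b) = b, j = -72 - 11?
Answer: 6*I*√78454/39227 ≈ 0.042842*I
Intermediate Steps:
j = -83
r = 0 (r = 3 - 3 = 0)
c(Z) = -12
t(g) = -12 + g
q(N) = -12 (q(N) = -12 + 0 = -12)
I = I*√78454 (I = √(-78454) = I*√78454 ≈ 280.1*I)
q(j)/I = -12*(-I*√78454/78454) = -(-6)*I*√78454/39227 = 6*I*√78454/39227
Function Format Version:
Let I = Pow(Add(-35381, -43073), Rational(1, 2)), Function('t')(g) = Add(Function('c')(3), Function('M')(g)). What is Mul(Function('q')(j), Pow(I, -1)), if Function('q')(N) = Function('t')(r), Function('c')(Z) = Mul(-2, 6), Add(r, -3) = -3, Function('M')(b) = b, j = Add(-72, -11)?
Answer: Mul(Rational(6, 39227), I, Pow(78454, Rational(1, 2))) ≈ Mul(0.042842, I)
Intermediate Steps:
j = -83
r = 0 (r = Add(3, -3) = 0)
Function('c')(Z) = -12
Function('t')(g) = Add(-12, g)
Function('q')(N) = -12 (Function('q')(N) = Add(-12, 0) = -12)
I = Mul(I, Pow(78454, Rational(1, 2))) (I = Pow(-78454, Rational(1, 2)) = Mul(I, Pow(78454, Rational(1, 2))) ≈ Mul(280.10, I))
Mul(Function('q')(j), Pow(I, -1)) = Mul(-12, Pow(Mul(I, Pow(78454, Rational(1, 2))), -1)) = Mul(-12, Mul(Rational(-1, 78454), I, Pow(78454, Rational(1, 2)))) = Mul(Rational(6, 39227), I, Pow(78454, Rational(1, 2)))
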